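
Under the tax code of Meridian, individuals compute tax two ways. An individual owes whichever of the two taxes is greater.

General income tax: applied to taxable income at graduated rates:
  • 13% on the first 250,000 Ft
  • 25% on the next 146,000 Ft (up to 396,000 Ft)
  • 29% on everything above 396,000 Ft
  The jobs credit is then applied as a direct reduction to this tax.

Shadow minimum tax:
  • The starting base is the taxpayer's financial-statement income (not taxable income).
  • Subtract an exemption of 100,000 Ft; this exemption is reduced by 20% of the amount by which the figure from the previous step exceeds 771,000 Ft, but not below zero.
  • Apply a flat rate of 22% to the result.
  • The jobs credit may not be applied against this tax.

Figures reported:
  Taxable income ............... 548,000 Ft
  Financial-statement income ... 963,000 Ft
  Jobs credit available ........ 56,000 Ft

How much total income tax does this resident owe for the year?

General income tax:
  250,000 Ft × 13% = 32,500 Ft
  146,000 Ft × 25% = 36,500 Ft
  152,000 Ft × 29% = 44,080 Ft
  → 113,080 Ft
  Less jobs credit 56,000 Ft → 57,080 Ft

Shadow minimum tax:
  Base (financial-statement income): 963,000 Ft
  Exemption: 100,000 Ft − 20% × (963,000 Ft − 771,000 Ft) = 100,000 Ft − 38,400 Ft = 61,600 Ft
  Base: 963,000 Ft − 61,600 Ft = 901,400 Ft
  901,400 Ft × 22% = 198,308 Ft

198,308 Ft > 57,080 Ft, so the shadow minimum tax is the binding amount.

198,308 Ft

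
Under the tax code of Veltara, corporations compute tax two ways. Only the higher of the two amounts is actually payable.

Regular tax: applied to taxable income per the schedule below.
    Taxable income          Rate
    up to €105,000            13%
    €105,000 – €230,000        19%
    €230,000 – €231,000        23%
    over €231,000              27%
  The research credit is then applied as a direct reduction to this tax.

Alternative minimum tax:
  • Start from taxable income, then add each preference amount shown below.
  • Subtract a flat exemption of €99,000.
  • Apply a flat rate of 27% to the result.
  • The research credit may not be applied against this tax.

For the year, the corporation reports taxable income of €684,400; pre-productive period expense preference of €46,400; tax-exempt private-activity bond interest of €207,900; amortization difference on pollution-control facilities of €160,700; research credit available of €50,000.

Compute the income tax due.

€270,108

Regular tax:
  €105,000 × 13% = €13,650
  €125,000 × 19% = €23,750
  €1,000 × 23% = €230
  €453,400 × 27% = €122,418
  → €160,048
  Less research credit €50,000 → €110,048

Alternative minimum tax:
  Adjusted income: €684,400 + €46,400 + €207,900 + €160,700 = €1,099,400
  Less exemption €99,000 → base €1,000,400
  €1,000,400 × 27% = €270,108

€270,108 > €110,048, so the alternative minimum tax is the binding amount.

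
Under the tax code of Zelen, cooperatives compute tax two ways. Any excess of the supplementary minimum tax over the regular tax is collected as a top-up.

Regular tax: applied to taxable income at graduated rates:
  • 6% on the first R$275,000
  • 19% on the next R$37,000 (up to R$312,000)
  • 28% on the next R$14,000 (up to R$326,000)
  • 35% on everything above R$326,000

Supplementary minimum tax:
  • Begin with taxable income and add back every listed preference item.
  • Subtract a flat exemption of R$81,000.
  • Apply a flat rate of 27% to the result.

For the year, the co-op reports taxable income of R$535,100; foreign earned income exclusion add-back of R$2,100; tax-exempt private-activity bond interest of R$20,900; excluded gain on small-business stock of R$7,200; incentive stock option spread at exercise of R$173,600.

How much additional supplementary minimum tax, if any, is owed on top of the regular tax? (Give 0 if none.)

Supplementary minimum tax:
  Adjusted income: R$535,100 + R$2,100 + R$20,900 + R$7,200 + R$173,600 = R$738,900
  Less exemption R$81,000 → base R$657,900
  R$657,900 × 27% = R$177,633

Regular tax:
  R$275,000 × 6% = R$16,500
  R$37,000 × 19% = R$7,030
  R$14,000 × 28% = R$3,920
  R$209,100 × 35% = R$73,185
  → R$100,635

Excess of supplementary minimum tax over regular tax: R$177,633 − R$100,635 = R$76,998.

R$76,998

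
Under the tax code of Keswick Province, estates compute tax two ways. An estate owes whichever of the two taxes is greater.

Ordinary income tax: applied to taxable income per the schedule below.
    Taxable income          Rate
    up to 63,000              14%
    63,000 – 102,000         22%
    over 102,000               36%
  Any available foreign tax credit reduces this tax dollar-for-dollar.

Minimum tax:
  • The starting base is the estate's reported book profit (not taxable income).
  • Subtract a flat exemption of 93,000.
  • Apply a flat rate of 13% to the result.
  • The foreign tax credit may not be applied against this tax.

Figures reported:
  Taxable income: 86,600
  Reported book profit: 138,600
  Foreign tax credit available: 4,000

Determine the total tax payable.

Minimum tax:
  Base (reported book profit): 138,600
  Less exemption 93,000 → base 45,600
  45,600 × 13% = 5,928

Ordinary income tax:
  63,000 × 14% = 8,820
  23,600 × 22% = 5,192
  → 14,012
  Less foreign tax credit 4,000 → 10,012

10,012 > 5,928, so the ordinary income tax governs.

10,012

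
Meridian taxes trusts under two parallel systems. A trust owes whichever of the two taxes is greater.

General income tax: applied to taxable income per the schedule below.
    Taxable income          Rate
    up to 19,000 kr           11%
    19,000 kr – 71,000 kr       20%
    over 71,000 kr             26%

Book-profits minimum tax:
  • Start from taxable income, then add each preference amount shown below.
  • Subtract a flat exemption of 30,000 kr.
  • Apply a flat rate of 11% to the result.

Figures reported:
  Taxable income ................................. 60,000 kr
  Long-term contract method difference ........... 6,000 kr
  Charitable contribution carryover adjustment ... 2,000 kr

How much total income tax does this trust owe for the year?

General income tax:
  19,000 kr × 11% = 2,090 kr
  41,000 kr × 20% = 8,200 kr
  → 10,290 kr

Book-profits minimum tax:
  Adjusted income: 60,000 kr + 6,000 kr + 2,000 kr = 68,000 kr
  Less exemption 30,000 kr → base 38,000 kr
  38,000 kr × 11% = 4,180 kr

10,290 kr > 4,180 kr, so the general income tax governs.

10,290 kr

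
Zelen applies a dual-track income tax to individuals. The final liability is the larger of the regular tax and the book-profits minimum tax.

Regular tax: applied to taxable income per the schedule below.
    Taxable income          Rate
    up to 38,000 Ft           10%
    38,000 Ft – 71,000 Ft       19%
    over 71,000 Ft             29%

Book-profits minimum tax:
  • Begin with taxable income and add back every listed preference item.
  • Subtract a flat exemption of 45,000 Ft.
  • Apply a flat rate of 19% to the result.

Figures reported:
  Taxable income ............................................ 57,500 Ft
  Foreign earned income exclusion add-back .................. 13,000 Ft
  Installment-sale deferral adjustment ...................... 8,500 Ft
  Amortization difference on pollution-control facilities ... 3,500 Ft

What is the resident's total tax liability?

7,505 Ft

Book-profits minimum tax:
  Adjusted income: 57,500 Ft + 13,000 Ft + 8,500 Ft + 3,500 Ft = 82,500 Ft
  Less exemption 45,000 Ft → base 37,500 Ft
  37,500 Ft × 19% = 7,125 Ft

Regular tax:
  38,000 Ft × 10% = 3,800 Ft
  19,500 Ft × 19% = 3,705 Ft
  → 7,505 Ft

7,505 Ft > 7,125 Ft, so the regular tax governs.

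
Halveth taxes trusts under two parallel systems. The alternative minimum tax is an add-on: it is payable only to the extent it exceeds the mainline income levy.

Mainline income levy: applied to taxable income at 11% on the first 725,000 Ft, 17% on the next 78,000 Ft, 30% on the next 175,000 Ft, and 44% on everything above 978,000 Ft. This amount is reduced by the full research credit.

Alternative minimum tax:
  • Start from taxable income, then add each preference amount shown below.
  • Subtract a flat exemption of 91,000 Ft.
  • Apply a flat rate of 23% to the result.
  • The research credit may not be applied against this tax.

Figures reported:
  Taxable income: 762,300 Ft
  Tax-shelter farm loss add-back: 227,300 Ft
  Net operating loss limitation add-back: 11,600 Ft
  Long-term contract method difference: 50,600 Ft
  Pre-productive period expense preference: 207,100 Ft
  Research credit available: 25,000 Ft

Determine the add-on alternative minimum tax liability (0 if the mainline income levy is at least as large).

207,526 Ft

Mainline income levy:
  725,000 Ft × 11% = 79,750 Ft
  37,300 Ft × 17% = 6,341 Ft
  → 86,091 Ft
  Less research credit 25,000 Ft → 61,091 Ft

Alternative minimum tax:
  Adjusted income: 762,300 Ft + 227,300 Ft + 11,600 Ft + 50,600 Ft + 207,100 Ft = 1,258,900 Ft
  Less exemption 91,000 Ft → base 1,167,900 Ft
  1,167,900 Ft × 23% = 268,617 Ft

Excess of alternative minimum tax over mainline income levy: 268,617 Ft − 61,091 Ft = 207,526 Ft.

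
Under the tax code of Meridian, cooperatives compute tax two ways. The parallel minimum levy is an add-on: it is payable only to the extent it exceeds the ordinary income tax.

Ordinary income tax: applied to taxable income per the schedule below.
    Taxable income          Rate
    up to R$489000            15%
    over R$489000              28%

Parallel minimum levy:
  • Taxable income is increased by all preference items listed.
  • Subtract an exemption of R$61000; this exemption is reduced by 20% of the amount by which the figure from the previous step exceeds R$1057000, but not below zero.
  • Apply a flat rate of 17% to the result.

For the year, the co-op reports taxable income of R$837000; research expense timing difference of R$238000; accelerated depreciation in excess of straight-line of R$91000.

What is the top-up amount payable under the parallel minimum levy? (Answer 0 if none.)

R$20766

Parallel minimum levy:
  Adjusted income: R$837000 + R$238000 + R$91000 = R$1166000
  Exemption: R$61000 − 20% × (R$1166000 − R$1057000) = R$61000 − R$21800 = R$39200
  Base: R$1166000 − R$39200 = R$1126800
  R$1126800 × 17% = R$191556

Ordinary income tax:
  R$489000 × 15% = R$73350
  R$348000 × 28% = R$97440
  → R$170790

Excess of parallel minimum levy over ordinary income tax: R$191556 − R$170790 = R$20766.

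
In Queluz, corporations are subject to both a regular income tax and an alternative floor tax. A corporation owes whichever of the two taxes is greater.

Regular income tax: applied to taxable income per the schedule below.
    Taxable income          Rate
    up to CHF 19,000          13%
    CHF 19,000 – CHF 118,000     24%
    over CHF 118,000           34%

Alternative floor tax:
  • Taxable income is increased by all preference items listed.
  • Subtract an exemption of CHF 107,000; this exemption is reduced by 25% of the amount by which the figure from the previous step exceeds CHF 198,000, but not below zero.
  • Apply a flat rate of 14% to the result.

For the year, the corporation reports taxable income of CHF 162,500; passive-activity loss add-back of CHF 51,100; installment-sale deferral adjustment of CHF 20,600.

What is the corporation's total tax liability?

CHF 41,360

Regular income tax:
  CHF 19,000 × 13% = CHF 2,470
  CHF 99,000 × 24% = CHF 23,760
  CHF 44,500 × 34% = CHF 15,130
  → CHF 41,360

Alternative floor tax:
  Adjusted income: CHF 162,500 + CHF 51,100 + CHF 20,600 = CHF 234,200
  Exemption: CHF 107,000 − 25% × (CHF 234,200 − CHF 198,000) = CHF 107,000 − CHF 9,050 = CHF 97,950
  Base: CHF 234,200 − CHF 97,950 = CHF 136,250
  CHF 136,250 × 14% = CHF 19,075

CHF 41,360 > CHF 19,075, so the regular income tax governs.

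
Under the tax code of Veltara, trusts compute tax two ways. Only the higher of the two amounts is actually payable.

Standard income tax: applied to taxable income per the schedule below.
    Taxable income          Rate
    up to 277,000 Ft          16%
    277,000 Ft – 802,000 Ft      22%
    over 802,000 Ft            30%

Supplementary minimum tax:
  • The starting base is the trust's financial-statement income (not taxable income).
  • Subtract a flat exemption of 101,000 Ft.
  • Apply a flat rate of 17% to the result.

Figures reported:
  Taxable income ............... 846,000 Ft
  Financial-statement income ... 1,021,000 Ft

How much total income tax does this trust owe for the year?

173,020 Ft

Supplementary minimum tax:
  Base (financial-statement income): 1,021,000 Ft
  Less exemption 101,000 Ft → base 920,000 Ft
  920,000 Ft × 17% = 156,400 Ft

Standard income tax:
  277,000 Ft × 16% = 44,320 Ft
  525,000 Ft × 22% = 115,500 Ft
  44,000 Ft × 30% = 13,200 Ft
  → 173,020 Ft

173,020 Ft > 156,400 Ft, so the standard income tax governs.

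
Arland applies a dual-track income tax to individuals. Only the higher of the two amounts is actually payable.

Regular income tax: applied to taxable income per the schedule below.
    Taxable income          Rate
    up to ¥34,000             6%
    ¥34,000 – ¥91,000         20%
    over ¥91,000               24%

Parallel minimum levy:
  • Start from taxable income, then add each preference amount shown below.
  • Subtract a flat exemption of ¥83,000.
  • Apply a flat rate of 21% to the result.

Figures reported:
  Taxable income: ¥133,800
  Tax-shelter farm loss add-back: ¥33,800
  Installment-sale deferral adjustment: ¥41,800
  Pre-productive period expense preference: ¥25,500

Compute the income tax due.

¥31,899

Regular income tax:
  ¥34,000 × 6% = ¥2,040
  ¥57,000 × 20% = ¥11,400
  ¥42,800 × 24% = ¥10,272
  → ¥23,712

Parallel minimum levy:
  Adjusted income: ¥133,800 + ¥33,800 + ¥41,800 + ¥25,500 = ¥234,900
  Less exemption ¥83,000 → base ¥151,900
  ¥151,900 × 21% = ¥31,899

¥31,899 > ¥23,712, so the parallel minimum levy is the binding amount.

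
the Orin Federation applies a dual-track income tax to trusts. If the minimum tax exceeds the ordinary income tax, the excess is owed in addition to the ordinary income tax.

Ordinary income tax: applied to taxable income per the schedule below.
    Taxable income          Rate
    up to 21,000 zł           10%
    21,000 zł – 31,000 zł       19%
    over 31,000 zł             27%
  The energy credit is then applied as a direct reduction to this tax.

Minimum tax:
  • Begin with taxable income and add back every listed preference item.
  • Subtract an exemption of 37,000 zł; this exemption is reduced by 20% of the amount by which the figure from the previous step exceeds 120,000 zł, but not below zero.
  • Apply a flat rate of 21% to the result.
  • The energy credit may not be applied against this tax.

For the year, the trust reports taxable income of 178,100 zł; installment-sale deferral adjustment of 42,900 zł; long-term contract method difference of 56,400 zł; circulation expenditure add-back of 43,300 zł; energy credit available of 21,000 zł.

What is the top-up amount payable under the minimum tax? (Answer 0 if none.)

Ordinary income tax:
  21,000 zł × 10% = 2,100 zł
  10,000 zł × 19% = 1,900 zł
  147,100 zł × 27% = 39,717 zł
  → 43,717 zł
  Less energy credit 21,000 zł → 22,717 zł

Minimum tax:
  Adjusted income: 178,100 zł + 42,900 zł + 56,400 zł + 43,300 zł = 320,700 zł
  Exemption: 20% × (320,700 zł − 120,000 zł) = 40,140 zł ≥ 37,000 zł, so the exemption is fully phased out
  Base: 320,700 zł − 0 zł = 320,700 zł
  320,700 zł × 21% = 67,347 zł

Excess of minimum tax over ordinary income tax: 67,347 zł − 22,717 zł = 44,630 zł.

44,630 zł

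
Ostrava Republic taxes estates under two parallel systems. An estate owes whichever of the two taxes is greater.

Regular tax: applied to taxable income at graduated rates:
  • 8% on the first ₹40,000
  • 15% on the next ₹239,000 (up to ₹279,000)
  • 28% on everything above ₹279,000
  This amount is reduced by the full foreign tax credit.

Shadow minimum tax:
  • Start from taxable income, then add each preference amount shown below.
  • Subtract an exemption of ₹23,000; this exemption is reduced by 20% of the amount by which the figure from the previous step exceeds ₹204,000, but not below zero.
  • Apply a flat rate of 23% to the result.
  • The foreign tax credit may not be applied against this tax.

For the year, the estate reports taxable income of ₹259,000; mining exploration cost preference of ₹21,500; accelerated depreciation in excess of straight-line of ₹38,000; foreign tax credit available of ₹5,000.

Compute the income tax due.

Shadow minimum tax:
  Adjusted income: ₹259,000 + ₹21,500 + ₹38,000 = ₹318,500
  Exemption: ₹23,000 − 20% × (₹318,500 − ₹204,000) = ₹23,000 − ₹22,900 = ₹100
  Base: ₹318,500 − ₹100 = ₹318,400
  ₹318,400 × 23% = ₹73,232

Regular tax:
  ₹40,000 × 8% = ₹3,200
  ₹219,000 × 15% = ₹32,850
  → ₹36,050
  Less foreign tax credit ₹5,000 → ₹31,050

₹73,232 > ₹31,050, so the shadow minimum tax is the binding amount.

₹73,232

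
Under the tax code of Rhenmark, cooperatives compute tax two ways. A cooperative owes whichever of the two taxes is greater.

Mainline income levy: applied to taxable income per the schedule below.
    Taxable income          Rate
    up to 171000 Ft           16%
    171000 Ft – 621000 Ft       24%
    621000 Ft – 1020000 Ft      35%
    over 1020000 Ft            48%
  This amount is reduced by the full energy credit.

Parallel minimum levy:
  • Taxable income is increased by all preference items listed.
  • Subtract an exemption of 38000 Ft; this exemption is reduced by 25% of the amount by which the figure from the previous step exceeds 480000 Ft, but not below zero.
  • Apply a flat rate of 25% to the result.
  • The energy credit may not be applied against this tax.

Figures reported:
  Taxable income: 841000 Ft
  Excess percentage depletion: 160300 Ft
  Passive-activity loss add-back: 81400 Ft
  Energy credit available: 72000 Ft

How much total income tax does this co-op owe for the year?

270675 Ft

Parallel minimum levy:
  Adjusted income: 841000 Ft + 160300 Ft + 81400 Ft = 1082700 Ft
  Exemption: 25% × (1082700 Ft − 480000 Ft) = 150675 Ft ≥ 38000 Ft, so the exemption is fully phased out
  Base: 1082700 Ft − 0 Ft = 1082700 Ft
  1082700 Ft × 25% = 270675 Ft

Mainline income levy:
  171000 Ft × 16% = 27360 Ft
  450000 Ft × 24% = 108000 Ft
  220000 Ft × 35% = 77000 Ft
  → 212360 Ft
  Less energy credit 72000 Ft → 140360 Ft

270675 Ft > 140360 Ft, so the parallel minimum levy is the binding amount.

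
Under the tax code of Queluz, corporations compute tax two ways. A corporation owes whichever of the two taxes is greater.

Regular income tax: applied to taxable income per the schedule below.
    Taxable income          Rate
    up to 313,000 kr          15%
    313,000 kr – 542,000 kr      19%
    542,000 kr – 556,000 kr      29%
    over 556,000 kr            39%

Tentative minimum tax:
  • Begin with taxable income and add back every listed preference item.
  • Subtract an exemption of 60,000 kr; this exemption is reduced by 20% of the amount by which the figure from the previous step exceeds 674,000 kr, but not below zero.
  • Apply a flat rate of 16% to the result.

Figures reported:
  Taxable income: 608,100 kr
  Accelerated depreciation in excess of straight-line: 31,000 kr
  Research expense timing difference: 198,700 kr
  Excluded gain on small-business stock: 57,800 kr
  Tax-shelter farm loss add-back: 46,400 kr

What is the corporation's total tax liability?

Regular income tax:
  313,000 kr × 15% = 46,950 kr
  229,000 kr × 19% = 43,510 kr
  14,000 kr × 29% = 4,060 kr
  52,100 kr × 39% = 20,319 kr
  → 114,839 kr

Tentative minimum tax:
  Adjusted income: 608,100 kr + 31,000 kr + 198,700 kr + 57,800 kr + 46,400 kr = 942,000 kr
  Exemption: 60,000 kr − 20% × (942,000 kr − 674,000 kr) = 60,000 kr − 53,600 kr = 6,400 kr
  Base: 942,000 kr − 6,400 kr = 935,600 kr
  935,600 kr × 16% = 149,696 kr

149,696 kr > 114,839 kr, so the tentative minimum tax is the binding amount.

149,696 kr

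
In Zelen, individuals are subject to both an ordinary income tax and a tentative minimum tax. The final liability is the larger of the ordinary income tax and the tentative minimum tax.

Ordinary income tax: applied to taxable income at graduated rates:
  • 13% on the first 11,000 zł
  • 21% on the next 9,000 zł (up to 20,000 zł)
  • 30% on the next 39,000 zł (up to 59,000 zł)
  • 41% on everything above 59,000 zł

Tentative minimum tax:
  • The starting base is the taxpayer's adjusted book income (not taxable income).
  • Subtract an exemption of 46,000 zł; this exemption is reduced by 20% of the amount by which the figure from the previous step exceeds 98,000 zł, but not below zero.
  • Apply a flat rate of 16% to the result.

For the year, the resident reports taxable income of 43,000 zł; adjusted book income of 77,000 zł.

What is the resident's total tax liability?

Ordinary income tax:
  11,000 zł × 13% = 1,430 zł
  9,000 zł × 21% = 1,890 zł
  23,000 zł × 30% = 6,900 zł
  → 10,220 zł

Tentative minimum tax:
  Base (adjusted book income): 77,000 zł
  Exemption: 77,000 zł ≤ 98,000 zł, so full 46,000 zł applies
  Base: 77,000 zł − 46,000 zł = 31,000 zł
  31,000 zł × 16% = 4,960 zł

10,220 zł > 4,960 zł, so the ordinary income tax governs.

10,220 zł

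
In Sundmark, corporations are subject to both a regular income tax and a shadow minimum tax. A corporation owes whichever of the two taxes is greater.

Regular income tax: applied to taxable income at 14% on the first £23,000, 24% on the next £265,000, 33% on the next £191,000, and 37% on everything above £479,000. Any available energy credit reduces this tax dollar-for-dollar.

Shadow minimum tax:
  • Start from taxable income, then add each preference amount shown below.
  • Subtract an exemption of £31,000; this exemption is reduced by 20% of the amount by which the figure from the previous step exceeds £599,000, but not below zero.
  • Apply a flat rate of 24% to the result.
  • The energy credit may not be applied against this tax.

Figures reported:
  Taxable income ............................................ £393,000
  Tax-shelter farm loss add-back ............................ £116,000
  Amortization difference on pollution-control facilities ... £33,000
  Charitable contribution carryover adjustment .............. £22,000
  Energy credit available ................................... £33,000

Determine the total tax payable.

Shadow minimum tax:
  Adjusted income: £393,000 + £116,000 + £33,000 + £22,000 = £564,000
  Exemption: £564,000 ≤ £599,000, so full £31,000 applies
  Base: £564,000 − £31,000 = £533,000
  £533,000 × 24% = £127,920

Regular income tax:
  £23,000 × 14% = £3,220
  £265,000 × 24% = £63,600
  £105,000 × 33% = £34,650
  → £101,470
  Less energy credit £33,000 → £68,470

£127,920 > £68,470, so the shadow minimum tax is the binding amount.

£127,920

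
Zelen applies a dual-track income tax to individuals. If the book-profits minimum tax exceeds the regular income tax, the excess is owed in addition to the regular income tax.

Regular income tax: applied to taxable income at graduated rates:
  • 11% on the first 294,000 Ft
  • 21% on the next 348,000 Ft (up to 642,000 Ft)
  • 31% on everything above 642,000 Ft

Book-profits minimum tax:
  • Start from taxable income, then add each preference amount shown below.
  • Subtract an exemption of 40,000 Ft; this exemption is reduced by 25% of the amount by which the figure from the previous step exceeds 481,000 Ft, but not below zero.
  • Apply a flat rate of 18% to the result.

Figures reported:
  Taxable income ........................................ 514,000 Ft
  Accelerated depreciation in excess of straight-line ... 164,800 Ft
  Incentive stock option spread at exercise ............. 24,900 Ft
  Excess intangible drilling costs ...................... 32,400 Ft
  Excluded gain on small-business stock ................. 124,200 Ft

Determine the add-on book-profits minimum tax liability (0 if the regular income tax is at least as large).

Regular income tax:
  294,000 Ft × 11% = 32,340 Ft
  220,000 Ft × 21% = 46,200 Ft
  → 78,540 Ft

Book-profits minimum tax:
  Adjusted income: 514,000 Ft + 164,800 Ft + 24,900 Ft + 32,400 Ft + 124,200 Ft = 860,300 Ft
  Exemption: 25% × (860,300 Ft − 481,000 Ft) = 94,825 Ft ≥ 40,000 Ft, so the exemption is fully phased out
  Base: 860,300 Ft − 0 Ft = 860,300 Ft
  860,300 Ft × 18% = 154,854 Ft

Excess of book-profits minimum tax over regular income tax: 154,854 Ft − 78,540 Ft = 76,314 Ft.

76,314 Ft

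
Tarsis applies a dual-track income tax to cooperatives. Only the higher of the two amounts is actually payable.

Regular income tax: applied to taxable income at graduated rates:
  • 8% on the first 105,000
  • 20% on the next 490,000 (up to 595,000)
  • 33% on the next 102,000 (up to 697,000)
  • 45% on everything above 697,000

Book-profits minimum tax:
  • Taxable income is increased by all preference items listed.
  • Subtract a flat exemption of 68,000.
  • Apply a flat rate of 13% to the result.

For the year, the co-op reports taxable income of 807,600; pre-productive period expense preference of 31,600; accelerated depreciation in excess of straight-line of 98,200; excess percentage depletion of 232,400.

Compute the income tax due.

189,830

Regular income tax:
  105,000 × 8% = 8,400
  490,000 × 20% = 98,000
  102,000 × 33% = 33,660
  110,600 × 45% = 49,770
  → 189,830

Book-profits minimum tax:
  Adjusted income: 807,600 + 31,600 + 98,200 + 232,400 = 1,169,800
  Less exemption 68,000 → base 1,101,800
  1,101,800 × 13% = 143,234

189,830 > 143,234, so the regular income tax governs.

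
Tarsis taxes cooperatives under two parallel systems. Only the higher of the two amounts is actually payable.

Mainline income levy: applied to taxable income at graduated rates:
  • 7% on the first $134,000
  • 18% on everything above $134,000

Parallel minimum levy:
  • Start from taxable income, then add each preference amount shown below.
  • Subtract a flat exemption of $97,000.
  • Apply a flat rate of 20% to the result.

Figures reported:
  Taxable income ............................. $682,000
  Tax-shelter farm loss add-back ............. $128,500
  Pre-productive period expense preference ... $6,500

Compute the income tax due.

Parallel minimum levy:
  Adjusted income: $682,000 + $128,500 + $6,500 = $817,000
  Less exemption $97,000 → base $720,000
  $720,000 × 20% = $144,000

Mainline income levy:
  $134,000 × 7% = $9,380
  $548,000 × 18% = $98,640
  → $108,020

$144,000 > $108,020, so the parallel minimum levy is the binding amount.

$144,000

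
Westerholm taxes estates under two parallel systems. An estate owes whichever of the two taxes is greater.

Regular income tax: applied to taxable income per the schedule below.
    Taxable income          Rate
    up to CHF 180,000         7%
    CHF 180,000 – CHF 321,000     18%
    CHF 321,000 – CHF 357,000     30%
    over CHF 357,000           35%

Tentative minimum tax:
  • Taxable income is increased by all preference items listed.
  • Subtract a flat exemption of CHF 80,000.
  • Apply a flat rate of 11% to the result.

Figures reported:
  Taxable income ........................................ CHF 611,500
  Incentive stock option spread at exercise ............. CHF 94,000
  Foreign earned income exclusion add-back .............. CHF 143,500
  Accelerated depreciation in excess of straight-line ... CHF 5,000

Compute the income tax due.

Tentative minimum tax:
  Adjusted income: CHF 611,500 + CHF 94,000 + CHF 143,500 + CHF 5,000 = CHF 854,000
  Less exemption CHF 80,000 → base CHF 774,000
  CHF 774,000 × 11% = CHF 85,140

Regular income tax:
  CHF 180,000 × 7% = CHF 12,600
  CHF 141,000 × 18% = CHF 25,380
  CHF 36,000 × 30% = CHF 10,800
  CHF 254,500 × 35% = CHF 89,075
  → CHF 137,855

CHF 137,855 > CHF 85,140, so the regular income tax governs.

CHF 137,855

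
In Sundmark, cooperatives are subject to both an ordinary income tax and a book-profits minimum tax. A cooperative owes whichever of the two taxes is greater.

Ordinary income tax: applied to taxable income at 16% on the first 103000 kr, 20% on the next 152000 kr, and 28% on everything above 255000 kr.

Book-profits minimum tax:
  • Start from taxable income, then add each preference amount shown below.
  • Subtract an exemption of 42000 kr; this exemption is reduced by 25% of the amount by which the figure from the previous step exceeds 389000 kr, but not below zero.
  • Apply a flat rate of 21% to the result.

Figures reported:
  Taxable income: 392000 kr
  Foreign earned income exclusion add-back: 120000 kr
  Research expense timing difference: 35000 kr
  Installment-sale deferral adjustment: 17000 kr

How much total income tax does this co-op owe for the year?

118440 kr

Ordinary income tax:
  103000 kr × 16% = 16480 kr
  152000 kr × 20% = 30400 kr
  137000 kr × 28% = 38360 kr
  → 85240 kr

Book-profits minimum tax:
  Adjusted income: 392000 kr + 120000 kr + 35000 kr + 17000 kr = 564000 kr
  Exemption: 25% × (564000 kr − 389000 kr) = 43750 kr ≥ 42000 kr, so the exemption is fully phased out
  Base: 564000 kr − 0 kr = 564000 kr
  564000 kr × 21% = 118440 kr

118440 kr > 85240 kr, so the book-profits minimum tax is the binding amount.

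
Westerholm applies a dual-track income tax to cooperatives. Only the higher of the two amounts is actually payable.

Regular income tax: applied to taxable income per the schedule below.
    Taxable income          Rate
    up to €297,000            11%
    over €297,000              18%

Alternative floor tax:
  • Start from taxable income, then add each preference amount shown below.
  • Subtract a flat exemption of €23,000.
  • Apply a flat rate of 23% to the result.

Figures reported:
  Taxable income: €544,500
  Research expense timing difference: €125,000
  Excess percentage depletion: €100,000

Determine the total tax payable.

Alternative floor tax:
  Adjusted income: €544,500 + €125,000 + €100,000 = €769,500
  Less exemption €23,000 → base €746,500
  €746,500 × 23% = €171,695

Regular income tax:
  €297,000 × 11% = €32,670
  €247,500 × 18% = €44,550
  → €77,220

€171,695 > €77,220, so the alternative floor tax is the binding amount.

€171,695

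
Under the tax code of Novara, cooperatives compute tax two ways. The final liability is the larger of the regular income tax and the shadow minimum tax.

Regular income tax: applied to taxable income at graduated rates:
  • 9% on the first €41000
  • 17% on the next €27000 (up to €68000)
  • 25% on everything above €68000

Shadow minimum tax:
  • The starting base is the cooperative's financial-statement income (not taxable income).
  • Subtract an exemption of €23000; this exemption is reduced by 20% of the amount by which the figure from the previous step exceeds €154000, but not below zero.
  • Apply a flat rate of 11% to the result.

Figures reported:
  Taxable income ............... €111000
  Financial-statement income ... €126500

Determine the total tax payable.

Shadow minimum tax:
  Base (financial-statement income): €126500
  Exemption: €126500 ≤ €154000, so full €23000 applies
  Base: €126500 − €23000 = €103500
  €103500 × 11% = €11385

Regular income tax:
  €41000 × 9% = €3690
  €27000 × 17% = €4590
  €43000 × 25% = €10750
  → €19030

€19030 > €11385, so the regular income tax governs.

€19030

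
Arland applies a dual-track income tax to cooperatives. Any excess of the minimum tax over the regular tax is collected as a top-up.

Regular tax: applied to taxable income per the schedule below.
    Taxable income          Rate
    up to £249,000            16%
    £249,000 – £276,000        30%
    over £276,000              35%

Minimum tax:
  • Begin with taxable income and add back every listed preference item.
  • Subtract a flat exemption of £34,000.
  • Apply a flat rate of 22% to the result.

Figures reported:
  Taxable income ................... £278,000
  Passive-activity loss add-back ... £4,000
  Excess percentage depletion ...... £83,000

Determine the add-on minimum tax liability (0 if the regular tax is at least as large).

Minimum tax:
  Adjusted income: £278,000 + £4,000 + £83,000 = £365,000
  Less exemption £34,000 → base £331,000
  £331,000 × 22% = £72,820

Regular tax:
  £249,000 × 16% = £39,840
  £27,000 × 30% = £8,100
  £2,000 × 35% = £700
  → £48,640

Excess of minimum tax over regular tax: £72,820 − £48,640 = £24,180.

£24,180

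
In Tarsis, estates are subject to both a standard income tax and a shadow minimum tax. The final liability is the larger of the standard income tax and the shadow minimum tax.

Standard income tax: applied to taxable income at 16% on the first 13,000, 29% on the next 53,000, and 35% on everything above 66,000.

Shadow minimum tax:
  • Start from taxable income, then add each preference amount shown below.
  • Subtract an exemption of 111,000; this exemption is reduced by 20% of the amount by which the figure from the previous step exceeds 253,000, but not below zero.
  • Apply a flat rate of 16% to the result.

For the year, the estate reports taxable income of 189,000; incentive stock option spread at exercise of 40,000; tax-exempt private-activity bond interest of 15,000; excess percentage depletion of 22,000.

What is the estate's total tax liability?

Shadow minimum tax:
  Adjusted income: 189,000 + 40,000 + 15,000 + 22,000 = 266,000
  Exemption: 111,000 − 20% × (266,000 − 253,000) = 111,000 − 2,600 = 108,400
  Base: 266,000 − 108,400 = 157,600
  157,600 × 16% = 25,216

Standard income tax:
  13,000 × 16% = 2,080
  53,000 × 29% = 15,370
  123,000 × 35% = 43,050
  → 60,500

60,500 > 25,216, so the standard income tax governs.

60,500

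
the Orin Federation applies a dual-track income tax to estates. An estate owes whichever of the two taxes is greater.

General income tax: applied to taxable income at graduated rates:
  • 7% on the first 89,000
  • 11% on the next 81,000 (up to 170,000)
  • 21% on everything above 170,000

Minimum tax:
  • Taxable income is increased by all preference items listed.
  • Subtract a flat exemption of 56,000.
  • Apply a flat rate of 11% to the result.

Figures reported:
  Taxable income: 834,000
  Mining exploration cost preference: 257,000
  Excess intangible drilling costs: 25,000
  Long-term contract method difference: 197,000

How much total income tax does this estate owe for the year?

154,580

General income tax:
  89,000 × 7% = 6,230
  81,000 × 11% = 8,910
  664,000 × 21% = 139,440
  → 154,580

Minimum tax:
  Adjusted income: 834,000 + 257,000 + 25,000 + 197,000 = 1,313,000
  Less exemption 56,000 → base 1,257,000
  1,257,000 × 11% = 138,270

154,580 > 138,270, so the general income tax governs.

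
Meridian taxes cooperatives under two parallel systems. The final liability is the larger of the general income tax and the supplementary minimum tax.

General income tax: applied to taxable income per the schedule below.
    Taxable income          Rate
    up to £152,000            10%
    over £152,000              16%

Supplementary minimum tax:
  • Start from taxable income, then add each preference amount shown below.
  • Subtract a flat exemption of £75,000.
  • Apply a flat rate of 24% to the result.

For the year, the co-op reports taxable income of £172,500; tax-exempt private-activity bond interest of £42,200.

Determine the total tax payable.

General income tax:
  £152,000 × 10% = £15,200
  £20,500 × 16% = £3,280
  → £18,480

Supplementary minimum tax:
  Adjusted income: £172,500 + £42,200 = £214,700
  Less exemption £75,000 → base £139,700
  £139,700 × 24% = £33,528

£33,528 > £18,480, so the supplementary minimum tax is the binding amount.

£33,528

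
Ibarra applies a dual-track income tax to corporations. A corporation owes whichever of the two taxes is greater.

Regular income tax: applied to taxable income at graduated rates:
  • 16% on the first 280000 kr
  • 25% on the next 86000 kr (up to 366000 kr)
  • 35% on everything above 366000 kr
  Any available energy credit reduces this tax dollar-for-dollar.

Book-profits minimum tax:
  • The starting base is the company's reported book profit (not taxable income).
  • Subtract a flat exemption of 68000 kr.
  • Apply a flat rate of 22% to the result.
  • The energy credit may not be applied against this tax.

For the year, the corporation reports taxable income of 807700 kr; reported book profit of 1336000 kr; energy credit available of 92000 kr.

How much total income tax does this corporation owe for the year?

278960 kr

Book-profits minimum tax:
  Base (reported book profit): 1336000 kr
  Less exemption 68000 kr → base 1268000 kr
  1268000 kr × 22% = 278960 kr

Regular income tax:
  280000 kr × 16% = 44800 kr
  86000 kr × 25% = 21500 kr
  441700 kr × 35% = 154595 kr
  → 220895 kr
  Less energy credit 92000 kr → 128895 kr

278960 kr > 128895 kr, so the book-profits minimum tax is the binding amount.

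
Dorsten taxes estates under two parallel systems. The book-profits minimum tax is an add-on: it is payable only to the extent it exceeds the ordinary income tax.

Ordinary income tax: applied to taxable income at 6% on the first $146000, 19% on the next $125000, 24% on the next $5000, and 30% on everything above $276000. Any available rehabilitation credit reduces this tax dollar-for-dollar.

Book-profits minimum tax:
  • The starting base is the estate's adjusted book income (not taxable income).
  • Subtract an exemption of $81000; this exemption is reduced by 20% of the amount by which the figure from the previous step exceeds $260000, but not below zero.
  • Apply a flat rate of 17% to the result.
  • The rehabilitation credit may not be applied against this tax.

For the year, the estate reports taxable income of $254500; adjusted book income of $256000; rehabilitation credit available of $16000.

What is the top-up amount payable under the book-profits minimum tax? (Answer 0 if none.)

$16375

Book-profits minimum tax:
  Base (adjusted book income): $256000
  Exemption: $256000 ≤ $260000, so full $81000 applies
  Base: $256000 − $81000 = $175000
  $175000 × 17% = $29750

Ordinary income tax:
  $146000 × 6% = $8760
  $108500 × 19% = $20615
  → $29375
  Less rehabilitation credit $16000 → $13375

Excess of book-profits minimum tax over ordinary income tax: $29750 − $13375 = $16375.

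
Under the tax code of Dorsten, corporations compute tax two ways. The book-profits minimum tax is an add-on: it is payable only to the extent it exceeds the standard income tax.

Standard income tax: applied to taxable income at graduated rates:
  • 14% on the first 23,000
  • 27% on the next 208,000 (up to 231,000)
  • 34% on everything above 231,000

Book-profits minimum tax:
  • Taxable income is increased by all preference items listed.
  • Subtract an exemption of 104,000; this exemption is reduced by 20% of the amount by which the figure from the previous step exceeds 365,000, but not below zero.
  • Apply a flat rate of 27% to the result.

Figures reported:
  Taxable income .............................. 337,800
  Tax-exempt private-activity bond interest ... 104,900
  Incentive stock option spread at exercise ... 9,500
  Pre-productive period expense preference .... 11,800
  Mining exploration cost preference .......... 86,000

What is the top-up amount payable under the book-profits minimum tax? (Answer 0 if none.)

34,718

Standard income tax:
  23,000 × 14% = 3,220
  208,000 × 27% = 56,160
  106,800 × 34% = 36,312
  → 95,692

Book-profits minimum tax:
  Adjusted income: 337,800 + 104,900 + 9,500 + 11,800 + 86,000 = 550,000
  Exemption: 104,000 − 20% × (550,000 − 365,000) = 104,000 − 37,000 = 67,000
  Base: 550,000 − 67,000 = 483,000
  483,000 × 27% = 130,410

Excess of book-profits minimum tax over standard income tax: 130,410 − 95,692 = 34,718.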